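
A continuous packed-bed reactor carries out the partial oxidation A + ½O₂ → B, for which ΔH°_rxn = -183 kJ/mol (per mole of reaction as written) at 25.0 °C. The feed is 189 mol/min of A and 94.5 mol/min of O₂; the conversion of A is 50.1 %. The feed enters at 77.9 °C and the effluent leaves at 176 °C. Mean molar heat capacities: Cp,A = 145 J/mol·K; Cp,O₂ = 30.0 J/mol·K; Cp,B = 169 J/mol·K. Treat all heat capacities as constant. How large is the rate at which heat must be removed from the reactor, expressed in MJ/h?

Q_out = 854 MJ/h

Extent of reaction ξ = 0.501 × 189 = 94.689 mol/min
Reaction term: ξ·ΔH°_rxn = 94.689 × -183 = -17328 kJ/min
Sensible, feed 77.9→25 °C: -1599.7 kJ/min
Outlet flows (mol/min): A 94.311, O₂ 47.155, B 94.689
Sensible, products 25→176 °C: 4694.9 kJ/min
Q = ΔH = -14233 kJ/min = -237.21 kW
Heat removed = 853.97 MJ/h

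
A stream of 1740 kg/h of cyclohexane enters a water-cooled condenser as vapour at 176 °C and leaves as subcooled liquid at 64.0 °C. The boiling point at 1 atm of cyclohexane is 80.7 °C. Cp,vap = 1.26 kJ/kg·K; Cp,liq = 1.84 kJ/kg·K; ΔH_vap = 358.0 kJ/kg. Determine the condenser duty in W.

vapour 176→80.7 °C: -120.08 kJ/kg
condensation at 80.7 °C: -358 kJ/kg
liquid 80.7→64.0 °C: -30.728 kJ/kg
Δh = -120.08 + -358 + -30.728 = -508.81 kJ/kg
Q = ṁ·Δh = 1740 kg/h × -508.81 kJ/kg = -885320 kJ/h
|Q| = 245.92 kW = 245920 W

Q_c = 246000 W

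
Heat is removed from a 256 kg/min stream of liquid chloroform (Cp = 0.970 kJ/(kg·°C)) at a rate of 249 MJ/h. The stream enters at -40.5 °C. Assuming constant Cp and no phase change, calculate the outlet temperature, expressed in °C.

Q = 249 MJ/h = 4150 kJ/min
ΔT = Q/(ṁ·Cp) = 4150/(256×0.970) = 16.712 K
T_out = -40.5 − 16.712 = -57.212 °C

T_out = -57.2 °C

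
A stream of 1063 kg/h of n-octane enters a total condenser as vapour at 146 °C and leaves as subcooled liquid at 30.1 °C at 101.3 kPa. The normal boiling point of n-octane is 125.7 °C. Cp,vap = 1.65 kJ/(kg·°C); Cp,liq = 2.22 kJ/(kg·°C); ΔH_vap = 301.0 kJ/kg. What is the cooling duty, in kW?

Q_c = 161 kW

vapour 146→125.7 °C: -33.495 kJ/kg
condensation at 125.7 °C: -301 kJ/kg
liquid 125.7→30.1 °C: -212.23 kJ/kg
Δh = -33.495 + -301 + -212.23 = -546.73 kJ/kg
Q = ṁ·Δh = 1063 kg/h × -546.73 kJ/kg = -581170 kJ/h
|Q| = 161.44 kW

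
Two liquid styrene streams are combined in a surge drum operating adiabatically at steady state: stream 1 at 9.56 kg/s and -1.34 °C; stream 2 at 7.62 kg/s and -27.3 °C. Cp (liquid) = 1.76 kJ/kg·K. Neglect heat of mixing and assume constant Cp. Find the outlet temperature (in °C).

Adiabatic, steady state ⇒ Σ ṁᵢCp,ᵢ(T_out − Tᵢ) = 0
Σ ṁᵢCp,ᵢTᵢ = 9.56×1.76×-1.34 + 7.62×1.76×-27.3 = -388.67
Σ ṁᵢCp,ᵢ = 9.56×1.76 + 7.62×1.76 = 30.237
T_out = -388.67 / 30.237 = -12.854 °C

T_out = -12.9 °C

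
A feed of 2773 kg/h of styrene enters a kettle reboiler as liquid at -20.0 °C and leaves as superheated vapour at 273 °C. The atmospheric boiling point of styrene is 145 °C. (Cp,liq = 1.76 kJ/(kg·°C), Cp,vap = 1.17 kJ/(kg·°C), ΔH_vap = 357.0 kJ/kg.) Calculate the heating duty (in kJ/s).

Q = 614 kJ/s

liquid -20.0→145 °C: 290.4 kJ/kg
vaporisation at 145 °C: 357 kJ/kg
vapour 145→273 °C: 149.76 kJ/kg
Δh = 290.4 + 357 + 149.76 = 797.16 kJ/kg
Q = ṁ·Δh = 2773 kg/h × 797.16 kJ/kg = 2.2105e+06 kJ/h
|Q| = 614.03 kW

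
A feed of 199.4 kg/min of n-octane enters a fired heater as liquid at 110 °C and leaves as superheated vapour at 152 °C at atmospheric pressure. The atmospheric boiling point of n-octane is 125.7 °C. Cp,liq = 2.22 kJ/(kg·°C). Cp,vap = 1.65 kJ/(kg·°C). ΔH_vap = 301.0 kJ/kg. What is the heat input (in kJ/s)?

Q = 1260 kJ/s

liquid 110→125.7 °C: 34.854 kJ/kg
vaporisation at 125.7 °C: 301 kJ/kg
vapour 125.7→152 °C: 43.395 kJ/kg
Δh = 34.854 + 301 + 43.395 = 379.25 kJ/kg
Q = ṁ·Δh = 199.4 kg/min × 379.25 kJ/kg = 75622 kJ/min
|Q| = 1260.4 kW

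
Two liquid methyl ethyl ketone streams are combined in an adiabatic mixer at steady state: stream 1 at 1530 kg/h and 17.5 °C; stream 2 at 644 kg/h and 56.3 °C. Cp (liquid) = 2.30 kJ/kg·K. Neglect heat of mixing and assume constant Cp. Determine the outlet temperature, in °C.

T_out = 29.0 °C

Adiabatic, steady state ⇒ Σ ṁᵢCp,ᵢ(T_out − Tᵢ) = 0
Σ ṁᵢCp,ᵢTᵢ = 1530×2.30×17.5 + 644×2.30×56.3 = 144970
Σ ṁᵢCp,ᵢ = 1530×2.30 + 644×2.30 = 5000.2
T_out = 144970 / 5000.2 = 28.994 °C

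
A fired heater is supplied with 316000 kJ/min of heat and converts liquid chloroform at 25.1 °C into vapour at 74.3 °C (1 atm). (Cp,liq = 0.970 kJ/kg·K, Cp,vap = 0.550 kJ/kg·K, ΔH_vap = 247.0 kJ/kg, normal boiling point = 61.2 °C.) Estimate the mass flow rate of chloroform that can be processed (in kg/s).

ṁ = 18.2 kg/s

Δh = 0.970×(61.2−25.1) + 247.0 + 0.550×(74.3−61.2) = 289.22 kJ/kg
Q = 316000 kJ/min = 5266.7 kJ/s = 5266.7 kJ/s
ṁ = Q/Δh = 5266.7 / 289.22 = 18.21 kg/s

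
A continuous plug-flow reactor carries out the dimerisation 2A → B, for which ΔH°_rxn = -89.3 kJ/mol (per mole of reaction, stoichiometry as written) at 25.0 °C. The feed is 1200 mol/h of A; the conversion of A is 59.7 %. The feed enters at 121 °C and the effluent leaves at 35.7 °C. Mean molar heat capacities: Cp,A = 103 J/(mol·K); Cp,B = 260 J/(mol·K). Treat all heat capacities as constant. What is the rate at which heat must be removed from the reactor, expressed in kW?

Q_out = 11.8 kW

Extent of reaction ξ = 0.597 × 1200 / 2 = 358.2 mol/h
Reaction term: ξ·ΔH°_rxn = 358.2 × -89.3 = -31987 kJ/h
Sensible, feed 121→25 °C: -11866 kJ/h
Outlet flows (mol/h): A 483.6, B 358.2
Sensible, products 25→35.7 °C: 1529.5 kJ/h
Q = ΔH = -42323 kJ/h = -11.756 kW
Heat removed = 11.756 kW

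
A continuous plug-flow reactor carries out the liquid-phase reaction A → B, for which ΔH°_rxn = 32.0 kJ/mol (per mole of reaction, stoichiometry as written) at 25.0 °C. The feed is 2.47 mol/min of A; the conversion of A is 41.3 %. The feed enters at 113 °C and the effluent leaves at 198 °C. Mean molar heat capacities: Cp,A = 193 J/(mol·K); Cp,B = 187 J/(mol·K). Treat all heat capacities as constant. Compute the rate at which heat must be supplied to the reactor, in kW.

Extent of reaction ξ = 0.413 × 2.47 = 1.0201 mol/min
Reaction term: ξ·ΔH°_rxn = 1.0201 × 32.0 = 32.644 kJ/min
Sensible, feed 113→25 °C: -41.95 kJ/min
Outlet flows (mol/min): A 1.4499, B 1.0201
Sensible, products 25→198 °C: 81.412 kJ/min
Q = ΔH = 72.105 kJ/min = 1.2017 kW
Heat supplied = 1.2017 kW

Q_in = 1.20 kW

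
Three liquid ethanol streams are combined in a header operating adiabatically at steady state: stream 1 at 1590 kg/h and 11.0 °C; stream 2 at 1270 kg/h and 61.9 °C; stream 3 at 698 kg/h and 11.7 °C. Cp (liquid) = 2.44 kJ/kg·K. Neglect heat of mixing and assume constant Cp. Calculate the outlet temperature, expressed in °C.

Adiabatic, steady state ⇒ Σ ṁᵢCp,ᵢ(T_out − Tᵢ) = 0
T_out = Σ ṁᵢCp,ᵢTᵢ / Σ ṁᵢCp,ᵢ
      = 254420 / 8681.5 = 29.306 °C

T_out = 29.3 °C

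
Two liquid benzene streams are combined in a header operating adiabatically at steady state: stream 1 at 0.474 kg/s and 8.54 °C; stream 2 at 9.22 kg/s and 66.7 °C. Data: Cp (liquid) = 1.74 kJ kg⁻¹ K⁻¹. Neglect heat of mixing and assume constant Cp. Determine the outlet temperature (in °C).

Adiabatic, steady state ⇒ Σ ṁᵢCp,ᵢ(T_out − Tᵢ) = 0
Σ ṁᵢCp,ᵢTᵢ = 0.474×1.74×8.54 + 9.22×1.74×66.7 = 1077.1
Σ ṁᵢCp,ᵢ = 0.474×1.74 + 9.22×1.74 = 16.868
T_out = 1077.1 / 16.868 = 63.856 °C

T_out = 63.9 °C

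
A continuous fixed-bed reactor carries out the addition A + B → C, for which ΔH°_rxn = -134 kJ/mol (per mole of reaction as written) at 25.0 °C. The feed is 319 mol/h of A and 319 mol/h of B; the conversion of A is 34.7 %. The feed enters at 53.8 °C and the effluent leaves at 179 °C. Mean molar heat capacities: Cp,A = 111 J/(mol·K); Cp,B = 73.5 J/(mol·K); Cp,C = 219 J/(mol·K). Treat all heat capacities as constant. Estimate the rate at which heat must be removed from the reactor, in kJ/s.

Q_out = 1.91 kJ/s

Extent of reaction ξ = 0.347 × 319 = 110.69 mol/h
Reaction term: ξ·ΔH°_rxn = 110.69 × -134 = -14833 kJ/h
Sensible, feed 53.8→25 °C: -1695 kJ/h
Outlet flows (mol/h): A 208.31, B 208.31, C 110.69
Sensible, products 25→179 °C: 9651.9 kJ/h
Q = ΔH = -6876 kJ/h = -1.91 kW
Heat removed = 1.91 kJ/s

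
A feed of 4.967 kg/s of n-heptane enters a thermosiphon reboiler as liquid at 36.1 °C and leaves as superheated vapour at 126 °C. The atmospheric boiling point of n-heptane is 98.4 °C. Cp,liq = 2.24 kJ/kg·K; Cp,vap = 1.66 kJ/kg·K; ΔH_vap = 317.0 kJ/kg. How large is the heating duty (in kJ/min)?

Q = 150000 kJ/min

liquid 36.1→98.4 °C: 139.55 kJ/kg
vaporisation at 98.4 °C: 317 kJ/kg
vapour 98.4→126 °C: 45.816 kJ/kg
Δh = 139.55 + 317 + 45.816 = 502.37 kJ/kg
Q = ṁ·Δh = 4.967 kg/s × 502.37 kJ/kg = 2495.3 kJ/s
|Q| = 2495.3 kW = 149720 kJ/min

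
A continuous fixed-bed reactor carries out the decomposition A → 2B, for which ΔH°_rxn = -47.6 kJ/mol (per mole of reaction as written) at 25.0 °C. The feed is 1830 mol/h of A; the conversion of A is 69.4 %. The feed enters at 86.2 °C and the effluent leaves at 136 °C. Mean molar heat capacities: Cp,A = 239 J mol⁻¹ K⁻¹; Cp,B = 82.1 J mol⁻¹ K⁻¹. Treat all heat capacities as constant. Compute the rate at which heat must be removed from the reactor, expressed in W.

Extent of reaction ξ = 0.694 × 1830 = 1270 mol/h
Reaction term: ξ·ΔH°_rxn = 1270 × -47.6 = -60453 kJ/h
Sensible, feed 86.2→25 °C: -26767 kJ/h
Outlet flows (mol/h): A 559.98, B 2540
Sensible, products 25→136 °C: 38003 kJ/h
Q = ΔH = -49217 kJ/h = -13.671 kW
Heat removed = 13671 W

Q_out = 13700 W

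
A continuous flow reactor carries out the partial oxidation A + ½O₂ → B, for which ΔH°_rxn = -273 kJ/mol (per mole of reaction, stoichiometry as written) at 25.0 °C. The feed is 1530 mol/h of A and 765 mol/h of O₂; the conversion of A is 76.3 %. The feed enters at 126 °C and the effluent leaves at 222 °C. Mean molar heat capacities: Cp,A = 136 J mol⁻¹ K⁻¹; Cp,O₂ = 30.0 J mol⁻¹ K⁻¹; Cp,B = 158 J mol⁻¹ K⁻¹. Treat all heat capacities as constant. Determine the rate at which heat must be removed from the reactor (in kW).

Q_out = 81.9 kW

Extent of reaction ξ = 0.763 × 1530 = 1167.4 mol/h
Reaction term: ξ·ΔH°_rxn = 1167.4 × -273 = -318700 kJ/h
Sensible, feed 126→25 °C: -23334 kJ/h
Outlet flows (mol/h): A 362.61, O₂ 181.3, B 1167.4
Sensible, products 25→222 °C: 47123 kJ/h
Q = ΔH = -294910 kJ/h = -81.919 kW
Heat removed = 81.919 kW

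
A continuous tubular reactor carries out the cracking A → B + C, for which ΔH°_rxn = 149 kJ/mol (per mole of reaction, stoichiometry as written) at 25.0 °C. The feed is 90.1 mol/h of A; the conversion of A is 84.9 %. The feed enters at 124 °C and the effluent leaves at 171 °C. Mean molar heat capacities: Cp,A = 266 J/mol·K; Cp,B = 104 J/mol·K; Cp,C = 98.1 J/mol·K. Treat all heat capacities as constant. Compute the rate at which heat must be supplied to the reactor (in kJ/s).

Q_in = 3.28 kJ/s

Extent of reaction ξ = 0.849 × 90.1 = 76.495 mol/h
Reaction term: ξ·ΔH°_rxn = 76.495 × 149 = 11398 kJ/h
Sensible, feed 124→25 °C: -2372.7 kJ/h
Outlet flows (mol/h): A 13.605, B 76.495, C 76.495
Sensible, products 25→171 °C: 2785.5 kJ/h
Q = ΔH = 11811 kJ/h = 3.2807 kW
Heat supplied = 3.2807 kJ/s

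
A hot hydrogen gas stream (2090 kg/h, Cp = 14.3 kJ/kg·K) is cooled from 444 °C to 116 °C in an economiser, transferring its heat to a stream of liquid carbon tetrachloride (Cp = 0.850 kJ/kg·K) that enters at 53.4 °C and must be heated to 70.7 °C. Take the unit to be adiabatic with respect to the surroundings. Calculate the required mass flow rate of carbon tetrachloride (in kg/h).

Heat released by hot stream: Q = 2090 × 14.3 × (444 − 116) = 9.8029e+06 kJ/h
Energy balance on cold side (adiabatic exchanger): Q = ṁ_c·Cp_c·(T_c,out − T_c,in)
ṁ_c = 9.8029e+06 / [0.850 × (70.7 − 53.4)] = 666640 kg/h

ṁ_c = 667000 kg/h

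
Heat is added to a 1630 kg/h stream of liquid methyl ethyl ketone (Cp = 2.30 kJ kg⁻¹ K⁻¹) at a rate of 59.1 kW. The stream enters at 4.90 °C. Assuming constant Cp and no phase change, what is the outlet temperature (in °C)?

Q = 59.1 kW = 212760 kJ/h
ΔT = Q/(ṁ·Cp) = 212760/(1630×2.30) = 56.751 K
T_out = 4.90 + 56.751 = 61.651 °C

T_out = 61.7 °C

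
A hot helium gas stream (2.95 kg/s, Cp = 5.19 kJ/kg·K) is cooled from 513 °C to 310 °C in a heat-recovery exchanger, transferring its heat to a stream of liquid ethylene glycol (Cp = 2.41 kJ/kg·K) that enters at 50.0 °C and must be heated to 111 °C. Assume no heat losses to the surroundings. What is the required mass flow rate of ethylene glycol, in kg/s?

ṁ_c = 21.1 kg/s

Heat released by hot stream: Q = 2.95 × 5.19 × (513 − 310) = 3108 kJ/s
Energy balance on cold side (adiabatic exchanger): Q = ṁ_c·Cp_c·(T_c,out − T_c,in)
ṁ_c = 3108 / [2.41 × (111 − 50.0)] = 21.142 kg/s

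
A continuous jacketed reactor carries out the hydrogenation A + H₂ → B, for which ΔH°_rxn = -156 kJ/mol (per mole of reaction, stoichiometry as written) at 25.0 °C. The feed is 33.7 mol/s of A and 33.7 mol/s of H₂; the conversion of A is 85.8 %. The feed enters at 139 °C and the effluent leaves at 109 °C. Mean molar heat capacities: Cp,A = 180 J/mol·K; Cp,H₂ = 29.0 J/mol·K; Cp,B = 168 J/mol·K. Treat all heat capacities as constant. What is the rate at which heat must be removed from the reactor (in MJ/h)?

Q_out = 17400 MJ/h

Extent of reaction ξ = 0.858 × 33.7 = 28.915 mol/s
Reaction term: ξ·ΔH°_rxn = 28.915 × -156 = -4510.7 kJ/s
Sensible, feed 139→25 °C: -802.94 kJ/s
Outlet flows (mol/s): A 4.7854, H₂ 4.7854, B 28.915
Sensible, products 25→109 °C: 492.06 kJ/s
Q = ΔH = -4821.6 kJ/s = -4821.6 kW
Heat removed = 17358 MJ/h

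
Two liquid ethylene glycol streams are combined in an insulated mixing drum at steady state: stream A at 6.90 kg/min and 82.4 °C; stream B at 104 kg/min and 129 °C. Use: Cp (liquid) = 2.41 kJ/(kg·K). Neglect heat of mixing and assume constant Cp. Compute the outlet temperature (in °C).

T_out = 126 °C

Energy balance with Q = 0: Σ ṁᵢCp,ᵢ(T_out − Tᵢ) = 0
T_out = Σ ṁᵢCp,ᵢTᵢ / Σ ṁᵢCp,ᵢ
      = 33703 / 267.27 = 126.1 °C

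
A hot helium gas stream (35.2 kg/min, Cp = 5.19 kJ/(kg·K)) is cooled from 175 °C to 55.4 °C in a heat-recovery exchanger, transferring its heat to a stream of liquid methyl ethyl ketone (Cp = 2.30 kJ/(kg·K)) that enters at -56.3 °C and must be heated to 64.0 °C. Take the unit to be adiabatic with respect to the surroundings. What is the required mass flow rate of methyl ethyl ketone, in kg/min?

ṁ_c = 79.0 kg/min

Heat released by hot stream: Q = 35.2 × 5.19 × (175 − 55.4) = 21849 kJ/min
Energy balance on cold side (adiabatic exchanger): Q = ṁ_c·Cp_c·(T_c,out − T_c,in)
ṁ_c = 21849 / [2.30 × (64.0 − -56.3)] = 78.967 kg/min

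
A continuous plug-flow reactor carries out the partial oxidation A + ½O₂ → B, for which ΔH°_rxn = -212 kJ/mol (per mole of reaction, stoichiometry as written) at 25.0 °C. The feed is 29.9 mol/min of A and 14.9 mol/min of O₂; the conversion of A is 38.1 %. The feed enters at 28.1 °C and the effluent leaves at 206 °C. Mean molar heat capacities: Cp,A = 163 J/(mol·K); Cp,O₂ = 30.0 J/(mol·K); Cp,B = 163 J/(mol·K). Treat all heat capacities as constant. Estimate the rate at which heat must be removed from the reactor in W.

Q_out = 25000 W

Extent of reaction ξ = 0.381 × 29.9 = 11.392 mol/min
Reaction term: ξ·ΔH°_rxn = 11.392 × -212 = -2415.1 kJ/min
Sensible, feed 28.1→25 °C: -16.494 kJ/min
Outlet flows (mol/min): A 18.508, O₂ 9.2041, B 11.392
Sensible, products 25→206 °C: 932.12 kJ/min
Q = ΔH = -1499.5 kJ/min = -24.991 kW
Heat removed = 24991 W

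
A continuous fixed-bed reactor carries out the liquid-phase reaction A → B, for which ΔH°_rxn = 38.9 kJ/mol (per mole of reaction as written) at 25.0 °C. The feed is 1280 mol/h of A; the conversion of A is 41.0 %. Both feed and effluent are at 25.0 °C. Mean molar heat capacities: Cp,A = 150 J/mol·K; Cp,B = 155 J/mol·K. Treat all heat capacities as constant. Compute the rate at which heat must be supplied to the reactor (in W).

Q_in = 5670 W

Extent of reaction ξ = 0.410 × 1280 = 524.8 mol/h
Reaction term: ξ·ΔH°_rxn = 524.8 × 38.9 = 20415 kJ/h
Q = ΔH = 20415 kJ/h = 5.6708 kW
Heat supplied = 5670.8 W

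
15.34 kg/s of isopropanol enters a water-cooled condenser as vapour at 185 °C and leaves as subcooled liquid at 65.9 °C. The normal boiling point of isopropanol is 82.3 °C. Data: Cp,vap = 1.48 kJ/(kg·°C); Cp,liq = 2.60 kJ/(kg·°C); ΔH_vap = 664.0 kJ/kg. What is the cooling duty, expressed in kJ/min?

vapour 185→82.3 °C: -152 kJ/kg
condensation at 82.3 °C: -664 kJ/kg
liquid 82.3→65.9 °C: -42.64 kJ/kg
Δh = -152 + -664 + -42.64 = -858.64 kJ/kg
Q = ṁ·Δh = 15.34 kg/s × -858.64 kJ/kg = -13171 kJ/s
|Q| = 13171 kW = 790290 kJ/min

Q_c = 790000 kJ/min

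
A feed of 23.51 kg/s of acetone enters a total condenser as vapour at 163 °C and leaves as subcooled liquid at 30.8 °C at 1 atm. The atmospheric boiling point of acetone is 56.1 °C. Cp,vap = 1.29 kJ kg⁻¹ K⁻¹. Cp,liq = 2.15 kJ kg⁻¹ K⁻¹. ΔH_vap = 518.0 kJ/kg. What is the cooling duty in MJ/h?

Q_c = 60100 MJ/h

vapour 163→56.1 °C: -137.9 kJ/kg
condensation at 56.1 °C: -518 kJ/kg
liquid 56.1→30.8 °C: -54.395 kJ/kg
Δh = -137.9 + -518 + -54.395 = -710.3 kJ/kg
Q = ṁ·Δh = 23.51 kg/s × -710.3 kJ/kg = -16699 kJ/s
|Q| = 16699 kW = 60117 MJ/h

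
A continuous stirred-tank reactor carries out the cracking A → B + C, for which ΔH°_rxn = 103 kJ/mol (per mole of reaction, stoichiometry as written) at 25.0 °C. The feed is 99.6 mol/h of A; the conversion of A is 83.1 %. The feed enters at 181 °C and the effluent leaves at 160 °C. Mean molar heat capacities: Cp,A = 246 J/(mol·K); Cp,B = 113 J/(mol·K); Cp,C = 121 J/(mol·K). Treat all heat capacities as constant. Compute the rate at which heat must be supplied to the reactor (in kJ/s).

Extent of reaction ξ = 0.831 × 99.6 = 82.768 mol/h
Reaction term: ξ·ΔH°_rxn = 82.768 × 103 = 8525.1 kJ/h
Sensible, feed 181→25 °C: -3822.2 kJ/h
Outlet flows (mol/h): A 16.832, B 82.768, C 82.768
Sensible, products 25→160 °C: 3173.6 kJ/h
Q = ΔH = 7876.4 kJ/h = 2.1879 kW
Heat supplied = 2.1879 kJ/s

Q_in = 2.19 kJ/s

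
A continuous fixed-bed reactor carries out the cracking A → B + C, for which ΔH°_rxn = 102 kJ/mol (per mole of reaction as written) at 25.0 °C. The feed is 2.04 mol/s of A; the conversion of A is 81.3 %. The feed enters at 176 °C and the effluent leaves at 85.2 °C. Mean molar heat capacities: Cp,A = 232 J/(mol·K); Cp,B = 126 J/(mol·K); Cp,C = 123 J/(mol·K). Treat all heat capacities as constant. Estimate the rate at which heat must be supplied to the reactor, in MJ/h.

Q_in = 460 MJ/h

Extent of reaction ξ = 0.813 × 2.04 = 1.6585 mol/s
Reaction term: ξ·ΔH°_rxn = 1.6585 × 102 = 169.17 kJ/s
Sensible, feed 176→25 °C: -71.465 kJ/s
Outlet flows (mol/s): A 0.38148, B 1.6585, C 1.6585
Sensible, products 25→85.2 °C: 30.189 kJ/s
Q = ΔH = 127.89 kJ/s = 127.89 kW
Heat supplied = 460.41 MJ/h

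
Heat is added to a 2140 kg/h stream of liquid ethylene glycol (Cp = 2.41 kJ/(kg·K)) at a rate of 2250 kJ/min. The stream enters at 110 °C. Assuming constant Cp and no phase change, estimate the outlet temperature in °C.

Q = 2250 kJ/min = 135000 kJ/h
ΔT = Q/(ṁ·Cp) = 135000/(2140×2.41) = 26.176 K
T_out = 110 + 26.176 = 136.18 °C

T_out = 136 °C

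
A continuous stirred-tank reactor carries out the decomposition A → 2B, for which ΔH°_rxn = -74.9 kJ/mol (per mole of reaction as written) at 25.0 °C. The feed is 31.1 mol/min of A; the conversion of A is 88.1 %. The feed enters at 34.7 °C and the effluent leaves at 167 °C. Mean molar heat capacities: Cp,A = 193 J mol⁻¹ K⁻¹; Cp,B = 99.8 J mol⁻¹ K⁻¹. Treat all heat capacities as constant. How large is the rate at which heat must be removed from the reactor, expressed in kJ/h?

Extent of reaction ξ = 0.881 × 31.1 = 27.399 mol/min
Reaction term: ξ·ΔH°_rxn = 27.399 × -74.9 = -2052.2 kJ/min
Sensible, feed 34.7→25 °C: -58.222 kJ/min
Outlet flows (mol/min): A 3.7009, B 54.798
Sensible, products 25→167 °C: 878.01 kJ/min
Q = ΔH = -1232.4 kJ/min = -20.54 kW
Heat removed = 73945 kJ/h

Q_out = 73900 kJ/h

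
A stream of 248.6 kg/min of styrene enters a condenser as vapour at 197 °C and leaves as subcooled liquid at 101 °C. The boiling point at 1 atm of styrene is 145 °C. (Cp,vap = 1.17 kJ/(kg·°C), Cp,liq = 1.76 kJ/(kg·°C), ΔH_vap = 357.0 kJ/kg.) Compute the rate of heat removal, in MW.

vapour 197→145 °C: -60.84 kJ/kg
condensation at 145 °C: -357 kJ/kg
liquid 145→101 °C: -77.44 kJ/kg
Δh = -60.84 + -357 + -77.44 = -495.28 kJ/kg
Q = ṁ·Δh = 248.6 kg/min × -495.28 kJ/kg = -123130 kJ/min
|Q| = 2052.1 kW = 2.0521 MW

Q_c = 2.05 MW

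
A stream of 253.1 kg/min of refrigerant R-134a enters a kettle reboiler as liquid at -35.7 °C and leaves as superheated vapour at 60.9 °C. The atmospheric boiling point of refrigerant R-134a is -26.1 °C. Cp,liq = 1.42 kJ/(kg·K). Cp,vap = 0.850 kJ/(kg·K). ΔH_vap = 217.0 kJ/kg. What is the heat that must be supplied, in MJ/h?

liquid -35.7→-26.1 °C: 13.632 kJ/kg
vaporisation at -26.1 °C: 217 kJ/kg
vapour -26.1→60.9 °C: 73.95 kJ/kg
Δh = 13.632 + 217 + 73.95 = 304.58 kJ/kg
Q = ṁ·Δh = 253.1 kg/min × 304.58 kJ/kg = 77090 kJ/min
|Q| = 1284.8 kW = 4625.4 MJ/h

Q = 4630 MJ/h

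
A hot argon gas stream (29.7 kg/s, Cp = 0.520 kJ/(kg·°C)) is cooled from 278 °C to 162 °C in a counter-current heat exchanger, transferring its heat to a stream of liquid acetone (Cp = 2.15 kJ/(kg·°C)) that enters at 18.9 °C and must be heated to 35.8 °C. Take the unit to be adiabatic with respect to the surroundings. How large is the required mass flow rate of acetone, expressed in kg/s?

Heat released by hot stream: Q = 29.7 × 0.520 × (278 − 162) = 1791.5 kJ/s
Energy balance on cold side (adiabatic exchanger): Q = ṁ_c·Cp_c·(T_c,out − T_c,in)
ṁ_c = 1791.5 / [2.15 × (35.8 − 18.9)] = 49.305 kg/s

ṁ_c = 49.3 kg/s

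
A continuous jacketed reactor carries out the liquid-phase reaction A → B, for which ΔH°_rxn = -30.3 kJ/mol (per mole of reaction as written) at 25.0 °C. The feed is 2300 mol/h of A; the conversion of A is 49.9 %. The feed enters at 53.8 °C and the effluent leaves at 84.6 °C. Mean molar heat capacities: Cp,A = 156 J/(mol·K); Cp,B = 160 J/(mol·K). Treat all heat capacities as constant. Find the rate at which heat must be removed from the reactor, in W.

Extent of reaction ξ = 0.499 × 2300 = 1147.7 mol/h
Reaction term: ξ·ΔH°_rxn = 1147.7 × -30.3 = -34775 kJ/h
Sensible, feed 53.8→25 °C: -10333 kJ/h
Outlet flows (mol/h): A 1152.3, B 1147.7
Sensible, products 25→84.6 °C: 21658 kJ/h
Q = ΔH = -23451 kJ/h = -6.5141 kW
Heat removed = 6514.1 W

Q_out = 6510 W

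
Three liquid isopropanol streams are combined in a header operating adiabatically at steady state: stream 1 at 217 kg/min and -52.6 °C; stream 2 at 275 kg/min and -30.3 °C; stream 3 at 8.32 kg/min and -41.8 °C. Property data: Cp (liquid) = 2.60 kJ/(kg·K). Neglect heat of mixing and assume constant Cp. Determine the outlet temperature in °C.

T_out = -40.2 °C

No heat crosses the boundary, so H_out = H_in.
T_out = Σ ṁᵢCp,ᵢTᵢ / Σ ṁᵢCp,ᵢ
      = -52246 / 1300.8 = -40.163 °C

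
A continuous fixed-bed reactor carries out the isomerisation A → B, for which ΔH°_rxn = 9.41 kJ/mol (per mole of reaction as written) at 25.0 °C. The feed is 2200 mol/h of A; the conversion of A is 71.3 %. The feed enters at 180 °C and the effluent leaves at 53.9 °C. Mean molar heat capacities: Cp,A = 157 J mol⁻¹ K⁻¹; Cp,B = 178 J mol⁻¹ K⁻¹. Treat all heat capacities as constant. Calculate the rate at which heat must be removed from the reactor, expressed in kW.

Extent of reaction ξ = 0.713 × 2200 = 1568.6 mol/h
Reaction term: ξ·ΔH°_rxn = 1568.6 × 9.41 = 14761 kJ/h
Sensible, feed 180→25 °C: -53537 kJ/h
Outlet flows (mol/h): A 631.4, B 1568.6
Sensible, products 25→53.9 °C: 10934 kJ/h
Q = ΔH = -27842 kJ/h = -7.734 kW
Heat removed = 7.734 kW

Q_out = 7.73 kW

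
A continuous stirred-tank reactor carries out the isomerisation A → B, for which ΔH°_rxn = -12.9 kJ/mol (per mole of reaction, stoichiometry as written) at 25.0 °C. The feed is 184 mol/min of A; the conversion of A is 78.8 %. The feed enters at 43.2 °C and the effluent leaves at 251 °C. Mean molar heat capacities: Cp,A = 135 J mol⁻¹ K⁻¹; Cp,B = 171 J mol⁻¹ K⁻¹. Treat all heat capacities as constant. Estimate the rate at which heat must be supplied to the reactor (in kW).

Extent of reaction ξ = 0.788 × 184 = 144.99 mol/min
Reaction term: ξ·ΔH°_rxn = 144.99 × -12.9 = -1870.4 kJ/min
Sensible, feed 43.2→25 °C: -452.09 kJ/min
Outlet flows (mol/min): A 39.008, B 144.99
Sensible, products 25→251 °C: 6793.5 kJ/min
Q = ΔH = 4471 kJ/min = 74.517 kW
Heat supplied = 74.517 kW

Q_in = 74.5 kW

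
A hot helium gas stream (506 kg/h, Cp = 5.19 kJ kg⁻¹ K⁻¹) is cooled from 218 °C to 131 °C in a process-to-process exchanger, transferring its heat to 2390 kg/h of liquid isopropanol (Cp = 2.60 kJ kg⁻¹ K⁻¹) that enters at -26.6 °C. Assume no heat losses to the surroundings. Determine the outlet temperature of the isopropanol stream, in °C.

Heat released by hot stream: Q = 506 × 5.19 × (218 − 131) = 228470 kJ/h
Energy balance on cold side (adiabatic exchanger): Q = ṁ_c·Cp_c·(T_c,out − T_c,in)
T_c,out = -26.6 + 228470/(2390 × 2.60) = 10.168 °C

T_c,out = 10.2 °C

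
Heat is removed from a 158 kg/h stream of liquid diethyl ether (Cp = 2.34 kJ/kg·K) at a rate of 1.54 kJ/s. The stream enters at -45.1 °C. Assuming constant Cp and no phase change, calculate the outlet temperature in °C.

T_out = -60.1 °C

Q = 1.54 kJ/s = 5544 kJ/h
ΔT = Q/(ṁ·Cp) = 5544/(158×2.34) = 14.995 K
T_out = -45.1 − 14.995 = -60.095 °C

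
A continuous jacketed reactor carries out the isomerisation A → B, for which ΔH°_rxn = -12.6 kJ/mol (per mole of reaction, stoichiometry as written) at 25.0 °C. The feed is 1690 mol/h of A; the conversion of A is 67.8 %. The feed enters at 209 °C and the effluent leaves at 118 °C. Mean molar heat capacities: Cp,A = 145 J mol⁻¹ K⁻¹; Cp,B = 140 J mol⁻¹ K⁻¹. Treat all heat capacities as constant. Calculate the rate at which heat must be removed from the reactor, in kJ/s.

Extent of reaction ξ = 0.678 × 1690 = 1145.8 mol/h
Reaction term: ξ·ΔH°_rxn = 1145.8 × -12.6 = -14437 kJ/h
Sensible, feed 209→25 °C: -45089 kJ/h
Outlet flows (mol/h): A 544.18, B 1145.8
Sensible, products 25→118 °C: 22257 kJ/h
Q = ΔH = -37270 kJ/h = -10.353 kW
Heat removed = 10.353 kJ/s

Q_out = 10.4 kJ/s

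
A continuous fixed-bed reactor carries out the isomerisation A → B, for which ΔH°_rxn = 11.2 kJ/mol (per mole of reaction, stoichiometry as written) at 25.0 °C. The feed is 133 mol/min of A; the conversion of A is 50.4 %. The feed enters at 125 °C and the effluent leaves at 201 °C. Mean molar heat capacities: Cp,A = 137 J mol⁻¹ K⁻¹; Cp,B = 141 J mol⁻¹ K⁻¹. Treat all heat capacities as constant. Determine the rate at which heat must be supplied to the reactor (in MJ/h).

Q_in = 131 MJ/h

Extent of reaction ξ = 0.504 × 133 = 67.032 mol/min
Reaction term: ξ·ΔH°_rxn = 67.032 × 11.2 = 750.76 kJ/min
Sensible, feed 125→25 °C: -1822.1 kJ/min
Outlet flows (mol/min): A 65.968, B 67.032
Sensible, products 25→201 °C: 3254.1 kJ/min
Q = ΔH = 2182.7 kJ/min = 36.379 kW
Heat supplied = 130.96 MJ/h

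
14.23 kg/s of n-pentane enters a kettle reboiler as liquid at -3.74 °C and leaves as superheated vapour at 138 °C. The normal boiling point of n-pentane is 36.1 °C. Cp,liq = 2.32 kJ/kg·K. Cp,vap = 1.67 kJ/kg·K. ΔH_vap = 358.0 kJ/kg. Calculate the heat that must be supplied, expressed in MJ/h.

liquid -3.74→36.1 °C: 92.429 kJ/kg
vaporisation at 36.1 °C: 358 kJ/kg
vapour 36.1→138 °C: 170.17 kJ/kg
Δh = 92.429 + 358 + 170.17 = 620.6 kJ/kg
Q = ṁ·Δh = 14.23 kg/s × 620.6 kJ/kg = 8831.2 kJ/s
|Q| = 8831.2 kW = 31792 MJ/h

Q = 31800 MJ/h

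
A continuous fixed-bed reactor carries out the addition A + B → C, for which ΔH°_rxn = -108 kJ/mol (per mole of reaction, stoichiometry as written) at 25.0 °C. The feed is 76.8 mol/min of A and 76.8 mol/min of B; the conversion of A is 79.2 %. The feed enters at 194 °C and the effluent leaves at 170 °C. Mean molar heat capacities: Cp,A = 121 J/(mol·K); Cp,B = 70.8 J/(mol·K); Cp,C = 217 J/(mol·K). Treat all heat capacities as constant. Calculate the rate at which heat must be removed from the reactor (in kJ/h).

Extent of reaction ξ = 0.792 × 76.8 = 60.826 mol/min
Reaction term: ξ·ΔH°_rxn = 60.826 × -108 = -6569.2 kJ/min
Sensible, feed 194→25 °C: -2489.4 kJ/min
Outlet flows (mol/min): A 15.974, B 15.974, C 60.826
Sensible, products 25→170 °C: 2358.1 kJ/min
Q = ΔH = -6700.4 kJ/min = -111.67 kW
Heat removed = 402030 kJ/h

Q_out = 402000 kJ/h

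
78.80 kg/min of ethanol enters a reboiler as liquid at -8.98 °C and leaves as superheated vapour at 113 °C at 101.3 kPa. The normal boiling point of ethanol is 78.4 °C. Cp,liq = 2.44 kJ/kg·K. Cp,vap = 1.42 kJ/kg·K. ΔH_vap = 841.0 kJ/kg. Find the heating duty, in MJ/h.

Q = 5220 MJ/h

liquid -8.98→78.4 °C: 213.21 kJ/kg
vaporisation at 78.4 °C: 841 kJ/kg
vapour 78.4→113 °C: 49.132 kJ/kg
Δh = 213.21 + 841 + 49.132 = 1103.3 kJ/kg
Q = ṁ·Δh = 78.80 kg/min × 1103.3 kJ/kg = 86943 kJ/min
|Q| = 1449.1 kW = 5216.6 MJ/h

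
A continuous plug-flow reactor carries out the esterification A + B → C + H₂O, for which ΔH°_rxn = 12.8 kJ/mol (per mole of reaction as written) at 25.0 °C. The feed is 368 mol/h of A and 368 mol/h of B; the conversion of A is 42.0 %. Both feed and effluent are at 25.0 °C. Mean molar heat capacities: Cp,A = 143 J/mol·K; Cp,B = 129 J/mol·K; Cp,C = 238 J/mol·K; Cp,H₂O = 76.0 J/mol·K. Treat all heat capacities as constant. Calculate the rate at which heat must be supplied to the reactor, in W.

Q_in = 550 W

Extent of reaction ξ = 0.420 × 368 = 154.56 mol/h
Reaction term: ξ·ΔH°_rxn = 154.56 × 12.8 = 1978.4 kJ/h
Q = ΔH = 1978.4 kJ/h = 0.54955 kW
Heat supplied = 549.55 W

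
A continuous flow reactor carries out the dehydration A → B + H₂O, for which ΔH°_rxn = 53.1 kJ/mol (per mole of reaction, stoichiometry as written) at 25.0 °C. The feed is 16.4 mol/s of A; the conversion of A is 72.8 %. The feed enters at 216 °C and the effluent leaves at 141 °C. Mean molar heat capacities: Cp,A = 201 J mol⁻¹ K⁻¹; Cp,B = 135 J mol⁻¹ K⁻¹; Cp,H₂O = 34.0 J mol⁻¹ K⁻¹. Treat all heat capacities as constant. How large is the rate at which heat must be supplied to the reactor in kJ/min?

Extent of reaction ξ = 0.728 × 16.4 = 11.939 mol/s
Reaction term: ξ·ΔH°_rxn = 11.939 × 53.1 = 633.97 kJ/s
Sensible, feed 216→25 °C: -629.61 kJ/s
Outlet flows (mol/s): A 4.4608, B 11.939, H₂O 11.939
Sensible, products 25→141 °C: 338.06 kJ/s
Q = ΔH = 342.42 kJ/s = 342.42 kW
Heat supplied = 20545 kJ/min

Q_in = 20500 kJ/min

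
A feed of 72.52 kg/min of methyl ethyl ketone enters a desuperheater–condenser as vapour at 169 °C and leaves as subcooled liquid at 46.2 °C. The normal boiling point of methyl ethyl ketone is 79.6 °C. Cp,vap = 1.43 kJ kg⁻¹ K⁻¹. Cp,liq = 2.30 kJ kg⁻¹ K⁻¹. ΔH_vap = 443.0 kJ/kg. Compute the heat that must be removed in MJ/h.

vapour 169→79.6 °C: -127.84 kJ/kg
condensation at 79.6 °C: -443 kJ/kg
liquid 79.6→46.2 °C: -76.82 kJ/kg
Δh = -127.84 + -443 + -76.82 = -647.66 kJ/kg
Q = ṁ·Δh = 72.52 kg/min × -647.66 kJ/kg = -46968 kJ/min
|Q| = 782.81 kW = 2818.1 MJ/h

Q_c = 2820 MJ/h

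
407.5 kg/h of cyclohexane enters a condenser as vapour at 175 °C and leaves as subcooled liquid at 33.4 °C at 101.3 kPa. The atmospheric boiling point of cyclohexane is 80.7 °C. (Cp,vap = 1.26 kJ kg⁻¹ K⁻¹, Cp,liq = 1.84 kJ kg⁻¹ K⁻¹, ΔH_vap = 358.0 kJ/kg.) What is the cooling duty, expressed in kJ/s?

Q_c = 63.8 kJ/s

vapour 175→80.7 °C: -118.82 kJ/kg
condensation at 80.7 °C: -358 kJ/kg
liquid 80.7→33.4 °C: -87.032 kJ/kg
Δh = -118.82 + -358 + -87.032 = -563.85 kJ/kg
Q = ṁ·Δh = 407.5 kg/h × -563.85 kJ/kg = -229770 kJ/h
|Q| = 63.825 kW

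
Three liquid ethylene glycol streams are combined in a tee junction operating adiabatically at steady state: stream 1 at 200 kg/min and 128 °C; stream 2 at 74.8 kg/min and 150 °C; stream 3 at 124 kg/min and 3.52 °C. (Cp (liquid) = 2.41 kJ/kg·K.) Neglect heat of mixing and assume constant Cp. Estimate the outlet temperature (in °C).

T_out = 93.4 °C

Energy balance with Q = 0: Σ ṁᵢCp,ᵢ(T_out − Tᵢ) = 0
T_out = Σ ṁᵢCp,ᵢTᵢ / Σ ṁᵢCp,ᵢ
      = 89788 / 961.11 = 93.421 °C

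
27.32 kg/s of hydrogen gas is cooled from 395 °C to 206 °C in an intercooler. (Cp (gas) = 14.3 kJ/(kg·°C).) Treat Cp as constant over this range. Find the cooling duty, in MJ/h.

Q = ṁ·Cp·ΔT = 27.32 × 14.3 × (206 − 395) = -73838 kJ/s
Cooling duty = 265820 MJ/h

Q_c = 266000 MJ/h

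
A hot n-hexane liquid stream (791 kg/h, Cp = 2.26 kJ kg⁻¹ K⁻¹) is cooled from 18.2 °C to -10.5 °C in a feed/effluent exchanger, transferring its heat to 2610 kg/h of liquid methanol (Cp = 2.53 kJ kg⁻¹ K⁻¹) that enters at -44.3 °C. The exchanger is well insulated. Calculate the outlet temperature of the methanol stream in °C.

T_c,out = -36.5 °C

Heat released by hot stream: Q = 791 × 2.26 × (18.2 − -10.5) = 51306 kJ/h
Energy balance on cold side (adiabatic exchanger): Q = ṁ_c·Cp_c·(T_c,out − T_c,in)
T_c,out = -44.3 + 51306/(2610 × 2.53) = -36.53 °C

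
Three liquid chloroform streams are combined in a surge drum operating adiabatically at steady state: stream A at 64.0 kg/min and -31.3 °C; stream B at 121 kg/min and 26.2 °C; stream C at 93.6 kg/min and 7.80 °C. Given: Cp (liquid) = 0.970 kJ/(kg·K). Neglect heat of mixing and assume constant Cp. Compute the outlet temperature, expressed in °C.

Energy balance with Q = 0: Σ ṁᵢCp,ᵢ(T_out − Tᵢ) = 0
T_out = Σ ṁᵢCp,ᵢTᵢ / Σ ṁᵢCp,ᵢ
      = 1840.2 / 270.24 = 6.8093 °C

T_out = 6.81 °C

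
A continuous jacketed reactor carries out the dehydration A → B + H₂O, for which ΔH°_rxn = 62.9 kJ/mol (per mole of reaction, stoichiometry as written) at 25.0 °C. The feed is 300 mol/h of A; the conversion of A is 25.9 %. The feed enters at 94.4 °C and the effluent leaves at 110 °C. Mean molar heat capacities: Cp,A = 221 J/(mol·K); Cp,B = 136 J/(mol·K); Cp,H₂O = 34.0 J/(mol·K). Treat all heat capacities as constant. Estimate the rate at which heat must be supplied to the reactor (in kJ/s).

Extent of reaction ξ = 0.259 × 300 = 77.7 mol/h
Reaction term: ξ·ΔH°_rxn = 77.7 × 62.9 = 4887.3 kJ/h
Sensible, feed 94.4→25 °C: -4601.2 kJ/h
Outlet flows (mol/h): A 222.3, B 77.7, H₂O 77.7
Sensible, products 25→110 °C: 5298.7 kJ/h
Q = ΔH = 5584.8 kJ/h = 1.5513 kW
Heat supplied = 1.5513 kJ/s

Q_in = 1.55 kJ/s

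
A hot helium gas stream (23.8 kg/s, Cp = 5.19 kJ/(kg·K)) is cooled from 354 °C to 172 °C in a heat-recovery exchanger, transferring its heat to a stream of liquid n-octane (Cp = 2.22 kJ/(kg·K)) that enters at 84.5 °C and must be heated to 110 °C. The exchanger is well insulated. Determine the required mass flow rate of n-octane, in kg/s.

ṁ_c = 397 kg/s

Heat released by hot stream: Q = 23.8 × 5.19 × (354 − 172) = 22481 kJ/s
Energy balance on cold side (adiabatic exchanger): Q = ṁ_c·Cp_c·(T_c,out − T_c,in)
ṁ_c = 22481 / [2.22 × (110 − 84.5)] = 397.12 kg/s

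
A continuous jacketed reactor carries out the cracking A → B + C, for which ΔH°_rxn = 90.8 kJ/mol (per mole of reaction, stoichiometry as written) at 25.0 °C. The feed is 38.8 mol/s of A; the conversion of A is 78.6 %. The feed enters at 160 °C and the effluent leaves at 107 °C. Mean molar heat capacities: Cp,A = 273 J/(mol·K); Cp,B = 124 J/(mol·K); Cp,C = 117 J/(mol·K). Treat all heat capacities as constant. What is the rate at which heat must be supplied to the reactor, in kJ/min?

Q_in = 128000 kJ/min

Extent of reaction ξ = 0.786 × 38.8 = 30.497 mol/s
Reaction term: ξ·ΔH°_rxn = 30.497 × 90.8 = 2769.1 kJ/s
Sensible, feed 160→25 °C: -1430 kJ/s
Outlet flows (mol/s): A 8.3032, B 30.497, C 30.497
Sensible, products 25→107 °C: 788.55 kJ/s
Q = ΔH = 2127.7 kJ/s = 2127.7 kW
Heat supplied = 127660 kJ/min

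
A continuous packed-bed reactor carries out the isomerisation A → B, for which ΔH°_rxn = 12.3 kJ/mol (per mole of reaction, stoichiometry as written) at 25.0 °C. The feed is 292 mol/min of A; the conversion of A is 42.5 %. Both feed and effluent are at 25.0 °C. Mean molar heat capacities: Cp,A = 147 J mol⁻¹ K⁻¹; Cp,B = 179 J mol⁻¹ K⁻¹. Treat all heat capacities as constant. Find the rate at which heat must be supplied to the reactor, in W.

Q_in = 25400 W

Extent of reaction ξ = 0.425 × 292 = 124.1 mol/min
Reaction term: ξ·ΔH°_rxn = 124.1 × 12.3 = 1526.4 kJ/min
Q = ΔH = 1526.4 kJ/min = 25.441 kW
Heat supplied = 25440 W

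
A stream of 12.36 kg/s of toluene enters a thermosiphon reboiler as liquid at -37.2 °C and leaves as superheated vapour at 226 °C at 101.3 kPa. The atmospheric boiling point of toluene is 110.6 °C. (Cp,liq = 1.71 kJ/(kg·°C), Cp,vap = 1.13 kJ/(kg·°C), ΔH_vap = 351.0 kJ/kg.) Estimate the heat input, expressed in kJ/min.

liquid -37.2→110.6 °C: 252.74 kJ/kg
vaporisation at 110.6 °C: 351 kJ/kg
vapour 110.6→226 °C: 130.4 kJ/kg
Δh = 252.74 + 351 + 130.4 = 734.14 kJ/kg
Q = ṁ·Δh = 12.36 kg/s × 734.14 kJ/kg = 9074 kJ/s
|Q| = 9074 kW = 544440 kJ/min

Q = 544000 kJ/min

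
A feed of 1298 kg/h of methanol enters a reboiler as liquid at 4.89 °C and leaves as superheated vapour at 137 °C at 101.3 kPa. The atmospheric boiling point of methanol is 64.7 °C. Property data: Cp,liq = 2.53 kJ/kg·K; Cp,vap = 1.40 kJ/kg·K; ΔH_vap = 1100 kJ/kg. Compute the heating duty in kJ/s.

liquid 4.89→64.7 °C: 151.32 kJ/kg
vaporisation at 64.7 °C: 1100 kJ/kg
vapour 64.7→137 °C: 101.22 kJ/kg
Δh = 151.32 + 1100 + 101.22 = 1352.5 kJ/kg
Q = ṁ·Δh = 1298 kg/h × 1352.5 kJ/kg = 1.7556e+06 kJ/h
|Q| = 487.67 kW

Q = 488 kJ/s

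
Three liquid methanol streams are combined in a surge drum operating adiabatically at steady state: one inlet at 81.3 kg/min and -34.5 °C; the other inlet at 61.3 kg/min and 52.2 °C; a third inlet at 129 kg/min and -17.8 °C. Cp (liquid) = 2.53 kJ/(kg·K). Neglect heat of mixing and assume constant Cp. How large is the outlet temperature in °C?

T_out = -7.00 °C

Adiabatic, steady state ⇒ Σ ṁᵢCp,ᵢ(T_out − Tᵢ) = 0
Σ ṁᵢCp,ᵢTᵢ = 81.3×2.53×-34.5 + 61.3×2.53×52.2 + 129×2.53×-17.8 = -4810
Σ ṁᵢCp,ᵢ = 81.3×2.53 + 61.3×2.53 + 129×2.53 = 687.15
T_out = -4810 / 687.15 = -7 °C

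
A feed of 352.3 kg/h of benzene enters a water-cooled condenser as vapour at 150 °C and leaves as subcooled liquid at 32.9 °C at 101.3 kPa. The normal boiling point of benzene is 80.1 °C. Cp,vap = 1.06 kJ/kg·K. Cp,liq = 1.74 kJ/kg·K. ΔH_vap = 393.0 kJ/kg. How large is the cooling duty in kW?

Q_c = 53.7 kW

vapour 150→80.1 °C: -74.094 kJ/kg
condensation at 80.1 °C: -393 kJ/kg
liquid 80.1→32.9 °C: -82.128 kJ/kg
Δh = -74.094 + -393 + -82.128 = -549.22 kJ/kg
Q = ṁ·Δh = 352.3 kg/h × -549.22 kJ/kg = -193490 kJ/h
|Q| = 53.747 kW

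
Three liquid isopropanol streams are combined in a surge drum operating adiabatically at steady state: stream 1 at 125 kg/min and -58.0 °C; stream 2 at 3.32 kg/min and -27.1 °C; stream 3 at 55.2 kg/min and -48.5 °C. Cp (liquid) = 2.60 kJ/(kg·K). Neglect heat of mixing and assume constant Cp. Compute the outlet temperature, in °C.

Energy balance with Q = 0: Σ ṁᵢCp,ᵢ(T_out − Tᵢ) = 0
Σ ṁᵢCp,ᵢTᵢ = 125×2.60×-58.0 + 3.32×2.60×-27.1 + 55.2×2.60×-48.5 = -26045
Σ ṁᵢCp,ᵢ = 125×2.60 + 3.32×2.60 + 55.2×2.60 = 477.15
T_out = -26045 / 477.15 = -54.584 °C

T_out = -54.6 °C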